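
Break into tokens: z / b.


Scan left to right, longest-match per lexeme
Tokens: ID(z), OP(/), ID(b)


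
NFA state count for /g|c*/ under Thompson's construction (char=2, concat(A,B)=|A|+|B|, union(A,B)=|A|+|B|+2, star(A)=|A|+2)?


Syntax tree has 2 char leaf(s), 1 union(s), 1 star(s)
chars contribute 2×2 = 4; each union adds +2; each star adds +2
Total: 4 + 2 + 2 = 8 states


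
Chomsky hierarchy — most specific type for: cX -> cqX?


LHS has context (more than one symbol) and |LHS| ≤ |RHS|
Classification: Type 1 (Context-Sensitive)


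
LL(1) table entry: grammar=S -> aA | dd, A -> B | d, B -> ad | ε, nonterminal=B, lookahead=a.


For [B, a]: 'a' ∈ FIRST(ad)
Entry: B -> ad


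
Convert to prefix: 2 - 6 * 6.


'*' binds tighter: tree is (- 2 (* 6 6))
Prefix: - 2 * 6 6


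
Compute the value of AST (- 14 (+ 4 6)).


Evaluate inner: (+ 4 6) = 10
Evaluate root: (- 14 10) = 4
Result: 4


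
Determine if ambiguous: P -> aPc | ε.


balanced a^n…c^n: each string has a unique parse
Unambiguous


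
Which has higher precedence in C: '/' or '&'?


'/' is multiplicative (level 10); '&' is bitwise AND (level 5)
Higher level binds tighter
'/' has higher precedence than '&'


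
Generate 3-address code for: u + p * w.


Break into single-operator statements:
t1 = p * w
t2 = u + t1


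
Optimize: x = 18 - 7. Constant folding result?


18 - 7 = 11 at compile time
Optimized: x = 11


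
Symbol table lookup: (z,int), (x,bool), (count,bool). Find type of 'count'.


Lookup 'count' → type bool


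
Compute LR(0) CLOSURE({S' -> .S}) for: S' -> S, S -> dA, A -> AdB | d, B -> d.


Start: S' -> .S
For each item with dot before a nonterminal B, add B -> .γ for every B-production
Closure: [S' -> .S, S -> .dA]


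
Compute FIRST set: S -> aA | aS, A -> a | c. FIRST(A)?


Per alternative of A: FIRST(a) = {a}; FIRST(c) = {c}
FIRST(A) = {a, c}


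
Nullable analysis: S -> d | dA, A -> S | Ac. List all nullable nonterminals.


A nonterminal is nullable iff some alternative derives ε (directly, or every symbol in it is nullable)
Nullable: {}


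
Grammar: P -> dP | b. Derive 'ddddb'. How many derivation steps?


Derivation: P => dP => ddP => dddP => ddddP => ddddb
Steps: 5


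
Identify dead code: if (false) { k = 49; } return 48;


condition is constant false, so the whole block is unreachable
Dead: 'if (false) { k = 49; }'


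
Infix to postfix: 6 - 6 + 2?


Left to right (same or higher precedence on left)
Postfix: 6 6 - 2 +


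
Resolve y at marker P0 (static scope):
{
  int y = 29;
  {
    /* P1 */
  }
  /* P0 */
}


y declared in the same block as P0
y = 29


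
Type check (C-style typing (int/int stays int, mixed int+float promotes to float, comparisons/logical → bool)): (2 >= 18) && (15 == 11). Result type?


Operand types: bool && bool
Rule: logical operators take bool operands and yield bool
Result type: bool


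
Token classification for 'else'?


Pattern: reserved word
Type: KEYWORD


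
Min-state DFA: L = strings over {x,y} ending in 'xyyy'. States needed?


Track the longest suffix of input matching a prefix of 'xyyy': 5 classes (prefixes of length 0..4)
Minimal DFA: 5 states


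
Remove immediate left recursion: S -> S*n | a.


Left-recursive alternatives: S*n; non-recursive: a
Introduce S': S -> aS', S' -> *nS' | ε


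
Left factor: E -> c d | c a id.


Common prefix: 'c'
Factored: E -> c E', E' -> d | a id


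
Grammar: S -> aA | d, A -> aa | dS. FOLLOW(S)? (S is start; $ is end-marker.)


$ ∈ FOLLOW(S). For each A -> αBβ: add FIRST(β)\{ε} to FOLLOW(B); if β nullable, add FOLLOW(A).
FOLLOW(S) = {$}


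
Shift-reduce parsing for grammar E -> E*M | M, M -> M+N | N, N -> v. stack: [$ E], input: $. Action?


start symbol E on stack, input exhausted
Action: accept


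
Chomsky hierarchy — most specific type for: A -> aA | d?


Right-linear: every RHS is a terminal or a terminal followed by one nonterminal
Classification: Type 3 (Regular)


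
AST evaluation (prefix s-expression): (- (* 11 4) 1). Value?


Evaluate inner: (* 11 4) = 44
Evaluate root: (- 44 1) = 43
Result: 43


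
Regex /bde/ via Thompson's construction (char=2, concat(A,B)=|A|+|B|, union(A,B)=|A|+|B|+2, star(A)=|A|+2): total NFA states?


Syntax tree has 3 char leaf(s), 0 union(s), 0 star(s)
chars contribute 3×2 = 6; each union adds +2; each star adds +2
Total: 6 + 0 + 0 = 6 states


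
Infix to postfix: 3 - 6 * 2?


* has higher precedence, evaluate 6*2 first
Postfix: 3 6 2 * -


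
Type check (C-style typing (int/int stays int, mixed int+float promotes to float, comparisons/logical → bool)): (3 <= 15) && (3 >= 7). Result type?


Operand types: bool && bool
Rule: logical operators take bool operands and yield bool
Result type: bool


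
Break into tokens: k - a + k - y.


Scan left to right, longest-match per lexeme
Tokens: ID(k), OP(-), ID(a), OP(+), ID(k), OP(-), ID(y)


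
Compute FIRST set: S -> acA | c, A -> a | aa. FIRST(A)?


Per alternative of A: FIRST(a) = {a}; FIRST(aa) = {a}
FIRST(A) = {a}


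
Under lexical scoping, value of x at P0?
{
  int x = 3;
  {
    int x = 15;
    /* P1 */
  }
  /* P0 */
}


x declared in the same block as P0
x = 3


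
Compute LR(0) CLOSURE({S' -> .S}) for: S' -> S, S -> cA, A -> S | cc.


Start: S' -> .S
For each item with dot before a nonterminal B, add B -> .γ for every B-production
Closure: [S' -> .S, S -> .cA]


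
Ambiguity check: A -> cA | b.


right-linear, alternatives start with distinct terminals 'c' vs 'b': unique leftmost derivation
Unambiguous


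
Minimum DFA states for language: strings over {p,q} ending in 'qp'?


Track the longest suffix of input matching a prefix of 'qp': 3 classes (prefixes of length 0..2)
Minimal DFA: 3 states


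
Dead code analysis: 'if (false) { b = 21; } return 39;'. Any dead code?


condition is constant false, so the whole block is unreachable
Dead: 'if (false) { b = 21; }'


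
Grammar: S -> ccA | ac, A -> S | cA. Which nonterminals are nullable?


A nonterminal is nullable iff some alternative derives ε (directly, or every symbol in it is nullable)
Nullable: {}


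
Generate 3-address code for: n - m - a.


Break into single-operator statements:
t1 = n - m
t2 = t1 - a


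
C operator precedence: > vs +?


'+' is additive (level 9); '>' is relational (level 7)
Higher level binds tighter
'+' has higher precedence than '>'


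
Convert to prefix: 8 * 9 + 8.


left-to-right (same/higher precedence on left): tree is (+ (* 8 9) 8)
Prefix: + * 8 9 8


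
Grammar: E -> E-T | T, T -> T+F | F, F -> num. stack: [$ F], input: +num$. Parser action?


'F' (not preceded by T+) is the handle for T -> F
Action: reduce (T -> F)


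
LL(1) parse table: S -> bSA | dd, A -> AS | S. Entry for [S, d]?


For [S, d]: 'd' ∈ FIRST(dd)
Entry: S -> dd


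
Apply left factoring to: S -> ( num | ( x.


Common prefix: '('
Factored: S -> ( S', S' -> num | x


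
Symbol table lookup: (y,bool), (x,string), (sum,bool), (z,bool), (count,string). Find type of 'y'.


Lookup 'y' → type bool


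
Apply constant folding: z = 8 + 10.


8 + 10 = 18 at compile time
Optimized: z = 18


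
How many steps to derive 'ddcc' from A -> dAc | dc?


Derivation: A => dAc => ddcc
Steps: 2


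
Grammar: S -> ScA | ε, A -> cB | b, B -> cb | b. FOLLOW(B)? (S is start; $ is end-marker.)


$ ∈ FOLLOW(S). For each A -> αBβ: add FIRST(β)\{ε} to FOLLOW(B); if β nullable, add FOLLOW(A).
FOLLOW(B) = {$, c}


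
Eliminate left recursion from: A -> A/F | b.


Left-recursive alternatives: A/F; non-recursive: b
Introduce A': A -> bA', A' -> /FA' | ε


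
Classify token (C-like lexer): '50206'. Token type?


Pattern: digits only
Type: INTEGER_LITERAL


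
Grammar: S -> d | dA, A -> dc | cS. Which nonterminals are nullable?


A nonterminal is nullable iff some alternative derives ε (directly, or every symbol in it is nullable)
Nullable: {}


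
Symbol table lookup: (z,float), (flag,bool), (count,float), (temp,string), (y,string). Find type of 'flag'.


Lookup 'flag' → type bool


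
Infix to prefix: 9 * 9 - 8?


left-to-right (same/higher precedence on left): tree is (- (* 9 9) 8)
Prefix: - * 9 9 8


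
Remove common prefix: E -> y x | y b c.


Common prefix: 'y'
Factored: E -> y E', E' -> x | b c


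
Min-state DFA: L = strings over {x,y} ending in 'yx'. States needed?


Track the longest suffix of input matching a prefix of 'yx': 3 classes (prefixes of length 0..2)
Minimal DFA: 3 states


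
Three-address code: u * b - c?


Break into single-operator statements:
t1 = u * b
t2 = t1 - c


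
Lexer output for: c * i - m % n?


Scan left to right, longest-match per lexeme
Tokens: ID(c), OP(*), ID(i), OP(-), ID(m), OP(%), ID(n)


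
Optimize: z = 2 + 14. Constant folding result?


2 + 14 = 16 at compile time
Optimized: z = 16


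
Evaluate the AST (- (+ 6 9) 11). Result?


Evaluate inner: (+ 6 9) = 15
Evaluate root: (- 15 11) = 4
Result: 4


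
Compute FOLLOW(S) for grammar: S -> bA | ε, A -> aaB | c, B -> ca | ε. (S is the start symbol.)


$ ∈ FOLLOW(S). For each A -> αBβ: add FIRST(β)\{ε} to FOLLOW(B); if β nullable, add FOLLOW(A).
FOLLOW(S) = {$}


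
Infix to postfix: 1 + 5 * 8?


* has higher precedence, evaluate 5*8 first
Postfix: 1 5 8 * +


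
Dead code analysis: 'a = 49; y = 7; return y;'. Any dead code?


a is assigned but never read
Dead: 'a = 49'


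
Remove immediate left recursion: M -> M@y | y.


Left-recursive alternatives: M@y; non-recursive: y
Introduce M': M -> yM', M' -> @yM' | ε


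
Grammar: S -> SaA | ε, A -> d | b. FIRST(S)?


Per alternative of S: FIRST(SaA) = {a}; FIRST(ε) = {ε}
FIRST(S) = {a, ε}


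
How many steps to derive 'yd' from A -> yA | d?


Derivation: A => yA => yd
Steps: 2


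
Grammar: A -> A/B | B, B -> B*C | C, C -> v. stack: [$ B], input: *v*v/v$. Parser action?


shift '*' to continue B -> B*C
Action: shift


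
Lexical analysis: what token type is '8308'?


Pattern: digits only
Type: INTEGER_LITERAL


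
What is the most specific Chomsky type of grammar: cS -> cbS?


LHS has context (more than one symbol) and |LHS| ≤ |RHS|
Classification: Type 1 (Context-Sensitive)


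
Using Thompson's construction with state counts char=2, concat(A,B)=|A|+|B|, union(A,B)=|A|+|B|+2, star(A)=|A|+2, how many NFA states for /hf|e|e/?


Syntax tree has 4 char leaf(s), 2 union(s), 0 star(s)
chars contribute 4×2 = 8; each union adds +2; each star adds +2
Total: 8 + 4 + 0 = 12 states


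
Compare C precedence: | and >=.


'>=' is relational (level 7); '|' is bitwise OR (level 3)
Higher level binds tighter
'>=' has higher precedence than '|'


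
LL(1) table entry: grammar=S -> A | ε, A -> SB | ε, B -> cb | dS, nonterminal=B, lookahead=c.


For [B, c]: 'c' ∈ FIRST(cb)
Entry: B -> cb


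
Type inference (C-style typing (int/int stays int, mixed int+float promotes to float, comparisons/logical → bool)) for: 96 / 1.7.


Operand types: int / float
Rule: mixed int/float promotes to float; int/int stays int
Result type: float


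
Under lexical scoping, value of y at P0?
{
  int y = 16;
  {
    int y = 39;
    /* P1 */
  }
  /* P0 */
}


y declared in the same block as P0
y = 16


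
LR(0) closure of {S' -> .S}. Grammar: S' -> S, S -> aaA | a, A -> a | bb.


Start: S' -> .S
For each item with dot before a nonterminal B, add B -> .γ for every B-production
Closure: [S' -> .S, S -> .aaA, S -> .a]


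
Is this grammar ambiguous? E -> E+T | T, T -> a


precedence layered via separate nonterminal T: deterministic
Unambiguous


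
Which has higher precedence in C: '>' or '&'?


'>' is relational (level 7); '&' is bitwise AND (level 5)
Higher level binds tighter
'>' has higher precedence than '&'


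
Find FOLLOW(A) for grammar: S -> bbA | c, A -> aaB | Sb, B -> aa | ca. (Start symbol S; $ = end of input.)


$ ∈ FOLLOW(S). For each A -> αBβ: add FIRST(β)\{ε} to FOLLOW(B); if β nullable, add FOLLOW(A).
FOLLOW(A) = {$, b}


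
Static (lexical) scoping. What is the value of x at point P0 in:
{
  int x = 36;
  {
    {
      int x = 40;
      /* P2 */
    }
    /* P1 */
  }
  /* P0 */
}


x declared in the same block as P0
x = 36


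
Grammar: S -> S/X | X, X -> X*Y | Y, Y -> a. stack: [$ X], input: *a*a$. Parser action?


shift '*' to continue X -> X*Y
Action: shift


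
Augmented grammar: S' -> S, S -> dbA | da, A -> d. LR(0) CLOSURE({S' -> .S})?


Start: S' -> .S
For each item with dot before a nonterminal B, add B -> .γ for every B-production
Closure: [S' -> .S, S -> .dbA, S -> .da]


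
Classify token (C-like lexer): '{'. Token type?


Pattern: delimiter/punctuation
Type: PUNCTUATION


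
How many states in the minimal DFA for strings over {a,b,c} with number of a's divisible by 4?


Track (count of a) mod 4: states 0..3, accept at 0
Minimal DFA: 4 states


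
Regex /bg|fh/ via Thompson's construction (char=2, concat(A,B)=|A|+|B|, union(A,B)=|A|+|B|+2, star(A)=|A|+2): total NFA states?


Syntax tree has 4 char leaf(s), 1 union(s), 0 star(s)
chars contribute 4×2 = 8; each union adds +2; each star adds +2
Total: 8 + 2 + 0 = 10 states


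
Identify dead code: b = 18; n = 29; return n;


b is assigned but never read
Dead: 'b = 18'


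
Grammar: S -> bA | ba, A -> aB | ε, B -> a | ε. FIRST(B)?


Per alternative of B: FIRST(a) = {a}; FIRST(ε) = {ε}
FIRST(B) = {a, ε}


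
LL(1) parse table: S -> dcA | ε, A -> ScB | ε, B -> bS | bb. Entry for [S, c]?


For [S, c]: ε is nullable and 'c' ∈ FOLLOW(S)
Entry: S -> ε


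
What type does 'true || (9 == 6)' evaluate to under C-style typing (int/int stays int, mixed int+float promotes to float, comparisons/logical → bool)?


Operand types: bool || bool
Rule: logical operators take bool operands and yield bool
Result type: bool


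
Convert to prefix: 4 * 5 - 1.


left-to-right (same/higher precedence on left): tree is (- (* 4 5) 1)
Prefix: - * 4 5 1


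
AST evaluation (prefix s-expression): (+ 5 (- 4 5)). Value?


Evaluate inner: (- 4 5) = -1
Evaluate root: (+ 5 -1) = 4
Result: 4


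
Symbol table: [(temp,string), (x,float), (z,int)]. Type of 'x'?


Lookup 'x' → type float


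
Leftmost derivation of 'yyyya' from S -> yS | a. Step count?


Derivation: S => yS => yyS => yyyS => yyyyS => yyyya
Steps: 5


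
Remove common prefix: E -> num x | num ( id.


Common prefix: 'num'
Factored: E -> num E', E' -> x | ( id


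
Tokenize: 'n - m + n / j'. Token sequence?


Scan left to right, longest-match per lexeme
Tokens: ID(n), OP(-), ID(m), OP(+), ID(n), OP(/), ID(j)


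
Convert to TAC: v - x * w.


Break into single-operator statements:
t1 = x * w
t2 = v - t1


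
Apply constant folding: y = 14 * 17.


14 * 17 = 238 at compile time
Optimized: y = 238


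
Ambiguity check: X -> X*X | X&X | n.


'n*n&n' has two parse trees (no precedence encoded between * and &)
Ambiguous


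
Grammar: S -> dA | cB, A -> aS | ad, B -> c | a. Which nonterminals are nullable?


A nonterminal is nullable iff some alternative derives ε (directly, or every symbol in it is nullable)
Nullable: {}


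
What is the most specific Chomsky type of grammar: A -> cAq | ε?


Single nonterminal LHS, but c^n q^n is not regular
Classification: Type 2 (Context-Free)


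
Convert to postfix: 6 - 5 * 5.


* has higher precedence, evaluate 5*5 first
Postfix: 6 5 5 * -


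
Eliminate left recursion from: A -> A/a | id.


Left-recursive alternatives: A/a; non-recursive: id
Introduce A': A -> idA', A' -> /aA' | ε


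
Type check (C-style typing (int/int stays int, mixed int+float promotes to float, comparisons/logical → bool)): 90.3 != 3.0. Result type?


Operand types: float != float
Rule: comparison yields bool
Result type: bool


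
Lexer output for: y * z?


Scan left to right, longest-match per lexeme
Tokens: ID(y), OP(*), ID(z)


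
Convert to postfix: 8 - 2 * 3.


* has higher precedence, evaluate 2*3 first
Postfix: 8 2 3 * -


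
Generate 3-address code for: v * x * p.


Break into single-operator statements:
t1 = v * x
t2 = t1 * p


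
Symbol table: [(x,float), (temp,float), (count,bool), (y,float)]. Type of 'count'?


Lookup 'count' → type bool


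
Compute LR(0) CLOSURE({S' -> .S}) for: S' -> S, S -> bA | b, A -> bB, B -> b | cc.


Start: S' -> .S
For each item with dot before a nonterminal B, add B -> .γ for every B-production
Closure: [S' -> .S, S -> .bA, S -> .b]


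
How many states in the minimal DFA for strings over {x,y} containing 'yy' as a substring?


KMP-style automaton: 2 progress states + 1 absorbing accept = 3
Minimal DFA: 3 states


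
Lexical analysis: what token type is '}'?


Pattern: delimiter/punctuation
Type: PUNCTUATION


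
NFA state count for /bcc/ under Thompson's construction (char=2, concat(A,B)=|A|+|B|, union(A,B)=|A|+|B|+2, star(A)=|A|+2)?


Syntax tree has 3 char leaf(s), 0 union(s), 0 star(s)
chars contribute 3×2 = 6; each union adds +2; each star adds +2
Total: 6 + 0 + 0 = 6 states


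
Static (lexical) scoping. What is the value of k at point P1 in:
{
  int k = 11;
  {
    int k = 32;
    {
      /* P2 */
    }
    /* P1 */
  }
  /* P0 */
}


k declared in the same block as P1
k = 32


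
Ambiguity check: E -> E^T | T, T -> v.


precedence layered via separate nonterminal T: deterministic
Unambiguous


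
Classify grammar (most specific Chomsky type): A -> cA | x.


Right-linear: every RHS is a terminal or a terminal followed by one nonterminal
Classification: Type 3 (Regular)


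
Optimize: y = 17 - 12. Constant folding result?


17 - 12 = 5 at compile time
Optimized: y = 5


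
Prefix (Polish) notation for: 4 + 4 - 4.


left-to-right (same/higher precedence on left): tree is (- (+ 4 4) 4)
Prefix: - + 4 4 4


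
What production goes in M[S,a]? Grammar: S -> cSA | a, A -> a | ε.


For [S, a]: 'a' ∈ FIRST(a)
Entry: S -> a


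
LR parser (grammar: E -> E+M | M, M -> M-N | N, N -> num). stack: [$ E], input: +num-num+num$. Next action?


shift '+' to continue E -> E+M
Action: shift


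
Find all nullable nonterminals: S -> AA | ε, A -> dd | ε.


A nonterminal is nullable iff some alternative derives ε (directly, or every symbol in it is nullable)
Nullable: {A, S}


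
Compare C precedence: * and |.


'*' is multiplicative (level 10); '|' is bitwise OR (level 3)
Higher level binds tighter
'*' has higher precedence than '|'


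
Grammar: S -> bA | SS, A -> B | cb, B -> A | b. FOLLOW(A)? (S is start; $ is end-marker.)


$ ∈ FOLLOW(S). For each A -> αBβ: add FIRST(β)\{ε} to FOLLOW(B); if β nullable, add FOLLOW(A).
FOLLOW(A) = {$, b}


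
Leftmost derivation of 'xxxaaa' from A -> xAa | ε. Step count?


Derivation: A => xAa => xxAaa => xxxAaaa => xxxaaa
Steps: 4


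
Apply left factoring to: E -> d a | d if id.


Common prefix: 'd'
Factored: E -> d E', E' -> a | if id


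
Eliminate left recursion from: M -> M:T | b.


Left-recursive alternatives: M:T; non-recursive: b
Introduce M': M -> bM', M' -> :TM' | ε


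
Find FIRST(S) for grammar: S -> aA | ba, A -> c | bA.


Per alternative of S: FIRST(aA) = {a}; FIRST(ba) = {b}
FIRST(S) = {a, b}


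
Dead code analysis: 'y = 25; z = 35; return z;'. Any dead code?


y is assigned but never read
Dead: 'y = 25'


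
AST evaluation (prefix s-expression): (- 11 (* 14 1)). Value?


Evaluate inner: (* 14 1) = 14
Evaluate root: (- 11 14) = -3
Result: -3


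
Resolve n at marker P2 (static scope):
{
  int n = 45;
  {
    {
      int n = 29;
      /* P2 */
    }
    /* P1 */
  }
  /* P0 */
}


n declared in the same block as P2
n = 29


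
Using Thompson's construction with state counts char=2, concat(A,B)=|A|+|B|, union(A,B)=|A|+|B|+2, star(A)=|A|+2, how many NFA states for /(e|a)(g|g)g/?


Syntax tree has 5 char leaf(s), 2 union(s), 0 star(s)
chars contribute 5×2 = 10; each union adds +2; each star adds +2
Total: 10 + 4 + 0 = 14 states


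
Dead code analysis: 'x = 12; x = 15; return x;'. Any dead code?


first assignment to x is overwritten before any read
Dead: 'x = 12'


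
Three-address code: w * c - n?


Break into single-operator statements:
t1 = w * c
t2 = t1 - n


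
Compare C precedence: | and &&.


'|' is bitwise OR (level 3); '&&' is logical AND (level 2)
Higher level binds tighter
'|' has higher precedence than '&&'


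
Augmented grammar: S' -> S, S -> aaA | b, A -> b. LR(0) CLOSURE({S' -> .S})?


Start: S' -> .S
For each item with dot before a nonterminal B, add B -> .γ for every B-production
Closure: [S' -> .S, S -> .aaA, S -> .b]


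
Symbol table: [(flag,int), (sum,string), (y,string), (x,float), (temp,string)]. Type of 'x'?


Lookup 'x' → type float


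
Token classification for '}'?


Pattern: delimiter/punctuation
Type: PUNCTUATION


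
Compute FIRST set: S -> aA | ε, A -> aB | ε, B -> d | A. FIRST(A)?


Per alternative of A: FIRST(aB) = {a}; FIRST(ε) = {ε}
FIRST(A) = {a, ε}


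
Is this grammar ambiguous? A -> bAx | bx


balanced b^n…x^n: each string has a unique parse
Unambiguous


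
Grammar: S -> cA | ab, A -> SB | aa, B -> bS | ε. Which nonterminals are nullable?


A nonterminal is nullable iff some alternative derives ε (directly, or every symbol in it is nullable)
Nullable: {B}


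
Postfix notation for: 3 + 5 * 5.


* has higher precedence, evaluate 5*5 first
Postfix: 3 5 5 * +


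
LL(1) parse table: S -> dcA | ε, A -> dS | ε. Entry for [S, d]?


For [S, d]: 'd' ∈ FIRST(dcA)
Entry: S -> dcA


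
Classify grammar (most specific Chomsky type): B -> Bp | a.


Left-linear: every RHS is a terminal or one nonterminal followed by a terminal
Classification: Type 3 (Regular)


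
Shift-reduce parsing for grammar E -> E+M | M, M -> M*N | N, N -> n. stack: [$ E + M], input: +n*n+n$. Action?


handle 'E+M' on top; lookahead ∈ FOLLOW(E) = {+, $}
Action: reduce (E -> E+M)


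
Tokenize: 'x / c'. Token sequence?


Scan left to right, longest-match per lexeme
Tokens: ID(x), OP(/), ID(c)


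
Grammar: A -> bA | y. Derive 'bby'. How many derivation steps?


Derivation: A => bA => bbA => bby
Steps: 3


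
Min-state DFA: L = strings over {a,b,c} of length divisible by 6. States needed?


Track length mod 6: states 0..5, accept at 0
Minimal DFA: 6 states


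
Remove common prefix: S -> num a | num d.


Common prefix: 'num'
Factored: S -> num S', S' -> a | d


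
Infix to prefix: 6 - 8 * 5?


'*' binds tighter: tree is (- 6 (* 8 5))
Prefix: - 6 * 8 5


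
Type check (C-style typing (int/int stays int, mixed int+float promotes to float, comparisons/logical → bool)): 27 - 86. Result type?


Operand types: int - int
Rule: mixed int/float promotes to float; int/int stays int
Result type: int


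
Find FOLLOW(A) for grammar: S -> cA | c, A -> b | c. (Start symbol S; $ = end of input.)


$ ∈ FOLLOW(S). For each A -> αBβ: add FIRST(β)\{ε} to FOLLOW(B); if β nullable, add FOLLOW(A).
FOLLOW(A) = {$}


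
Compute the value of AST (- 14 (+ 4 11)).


Evaluate inner: (+ 4 11) = 15
Evaluate root: (- 14 15) = -1
Result: -1


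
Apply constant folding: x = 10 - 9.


10 - 9 = 1 at compile time
Optimized: x = 1


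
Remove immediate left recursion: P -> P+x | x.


Left-recursive alternatives: P+x; non-recursive: x
Introduce P': P -> xP', P' -> +xP' | ε


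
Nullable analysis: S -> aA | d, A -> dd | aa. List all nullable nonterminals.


A nonterminal is nullable iff some alternative derives ε (directly, or every symbol in it is nullable)
Nullable: {}


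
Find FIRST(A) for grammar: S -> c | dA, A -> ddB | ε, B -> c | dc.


Per alternative of A: FIRST(ddB) = {d}; FIRST(ε) = {ε}
FIRST(A) = {d, ε}


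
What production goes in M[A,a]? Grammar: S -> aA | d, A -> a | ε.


For [A, a]: 'a' ∈ FIRST(a)
Entry: A -> a


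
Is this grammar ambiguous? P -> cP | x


right-linear, alternatives start with distinct terminals 'c' vs 'x': unique leftmost derivation
Unambiguous


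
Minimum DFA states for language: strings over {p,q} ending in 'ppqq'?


Track the longest suffix of input matching a prefix of 'ppqq': 5 classes (prefixes of length 0..4)
Minimal DFA: 5 states


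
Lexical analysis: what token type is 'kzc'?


Pattern: letter/underscore followed by alphanumerics, not a keyword
Type: IDENTIFIER


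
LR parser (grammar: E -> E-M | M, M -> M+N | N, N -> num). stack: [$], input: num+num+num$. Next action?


no handle on stack; shift 'num'
Action: shift


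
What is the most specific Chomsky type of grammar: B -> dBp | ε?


Single nonterminal LHS, but d^n p^n is not regular
Classification: Type 2 (Context-Free)


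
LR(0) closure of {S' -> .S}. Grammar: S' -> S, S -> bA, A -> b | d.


Start: S' -> .S
For each item with dot before a nonterminal B, add B -> .γ for every B-production
Closure: [S' -> .S, S -> .bA]


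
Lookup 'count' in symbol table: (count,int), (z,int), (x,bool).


Lookup 'count' → type int


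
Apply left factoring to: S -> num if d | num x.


Common prefix: 'num'
Factored: S -> num S', S' -> if d | x


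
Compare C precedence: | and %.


'%' is multiplicative (level 10); '|' is bitwise OR (level 3)
Higher level binds tighter
'%' has higher precedence than '|'


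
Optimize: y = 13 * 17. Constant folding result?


13 * 17 = 221 at compile time
Optimized: y = 221


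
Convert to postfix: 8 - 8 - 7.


Left to right (same or higher precedence on left)
Postfix: 8 8 - 7 -


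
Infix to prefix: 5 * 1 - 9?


left-to-right (same/higher precedence on left): tree is (- (* 5 1) 9)
Prefix: - * 5 1 9


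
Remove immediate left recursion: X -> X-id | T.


Left-recursive alternatives: X-id; non-recursive: T
Introduce X': X -> TX', X' -> -idX' | ε


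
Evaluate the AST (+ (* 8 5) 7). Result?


Evaluate inner: (* 8 5) = 40
Evaluate root: (+ 40 7) = 47
Result: 47


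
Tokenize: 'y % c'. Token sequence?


Scan left to right, longest-match per lexeme
Tokens: ID(y), OP(%), ID(c)


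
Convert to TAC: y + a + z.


Break into single-operator statements:
t1 = y + a
t2 = t1 + z


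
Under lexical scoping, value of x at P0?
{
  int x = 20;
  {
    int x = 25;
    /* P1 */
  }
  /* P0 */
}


x declared in the same block as P0
x = 20


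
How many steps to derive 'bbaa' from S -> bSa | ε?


Derivation: S => bSa => bbSaa => bbaa
Steps: 3


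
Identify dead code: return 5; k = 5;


statement follows a return and is unreachable
Dead: 'k = 5'


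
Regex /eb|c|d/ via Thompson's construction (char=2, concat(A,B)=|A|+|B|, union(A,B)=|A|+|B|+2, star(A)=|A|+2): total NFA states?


Syntax tree has 4 char leaf(s), 2 union(s), 0 star(s)
chars contribute 4×2 = 8; each union adds +2; each star adds +2
Total: 8 + 4 + 0 = 12 states


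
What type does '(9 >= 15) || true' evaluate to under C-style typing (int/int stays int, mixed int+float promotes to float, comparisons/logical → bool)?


Operand types: bool || bool
Rule: logical operators take bool operands and yield bool
Result type: bool


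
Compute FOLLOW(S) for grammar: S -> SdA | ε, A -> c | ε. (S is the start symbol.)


$ ∈ FOLLOW(S). For each A -> αBβ: add FIRST(β)\{ε} to FOLLOW(B); if β nullable, add FOLLOW(A).
FOLLOW(S) = {$, d}


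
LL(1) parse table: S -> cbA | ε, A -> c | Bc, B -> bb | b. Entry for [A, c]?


For [A, c]: 'c' ∈ FIRST(c)
Entry: A -> c


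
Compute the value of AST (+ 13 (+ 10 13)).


Evaluate inner: (+ 10 13) = 23
Evaluate root: (+ 13 23) = 36
Result: 36


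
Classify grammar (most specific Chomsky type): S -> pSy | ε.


Single nonterminal LHS, but p^n y^n is not regular
Classification: Type 2 (Context-Free)


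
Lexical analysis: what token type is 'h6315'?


Pattern: letter/underscore followed by alphanumerics, not a keyword
Type: IDENTIFIER


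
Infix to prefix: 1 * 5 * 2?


left-to-right (same/higher precedence on left): tree is (* (* 1 5) 2)
Prefix: * * 1 5 2


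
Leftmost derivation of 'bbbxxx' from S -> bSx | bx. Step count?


Derivation: S => bSx => bbSxx => bbbxxx
Steps: 3


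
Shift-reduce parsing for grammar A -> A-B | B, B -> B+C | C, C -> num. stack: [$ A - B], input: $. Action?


handle 'A-B' on top; lookahead ∈ FOLLOW(A) = {-, $}
Action: reduce (A -> A-B)


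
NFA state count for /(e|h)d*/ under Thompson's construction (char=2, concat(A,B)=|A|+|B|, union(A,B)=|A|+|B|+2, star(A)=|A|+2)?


Syntax tree has 3 char leaf(s), 1 union(s), 1 star(s)
chars contribute 3×2 = 6; each union adds +2; each star adds +2
Total: 6 + 2 + 2 = 10 states


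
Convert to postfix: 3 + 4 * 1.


* has higher precedence, evaluate 4*1 first
Postfix: 3 4 1 * +


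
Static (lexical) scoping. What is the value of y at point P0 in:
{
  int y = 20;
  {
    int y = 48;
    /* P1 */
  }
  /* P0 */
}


y declared in the same block as P0
y = 20


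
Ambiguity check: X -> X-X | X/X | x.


'x-x/x' has two parse trees (no precedence encoded between - and /)
Ambiguous


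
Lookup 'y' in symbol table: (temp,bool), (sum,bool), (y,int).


Lookup 'y' → type int


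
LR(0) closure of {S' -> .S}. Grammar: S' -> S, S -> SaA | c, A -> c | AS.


Start: S' -> .S
For each item with dot before a nonterminal B, add B -> .γ for every B-production
Closure: [S' -> .S, S -> .SaA, S -> .c]


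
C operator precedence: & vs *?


'*' is multiplicative (level 10); '&' is bitwise AND (level 5)
Higher level binds tighter
'*' has higher precedence than '&'


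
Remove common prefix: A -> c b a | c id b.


Common prefix: 'c'
Factored: A -> c A', A' -> b a | id b


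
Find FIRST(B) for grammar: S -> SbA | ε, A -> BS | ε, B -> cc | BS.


Per alternative of B: FIRST(cc) = {c}; FIRST(BS) = {c}
FIRST(B) = {c}


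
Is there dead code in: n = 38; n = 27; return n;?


first assignment to n is overwritten before any read
Dead: 'n = 38'


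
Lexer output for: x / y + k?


Scan left to right, longest-match per lexeme
Tokens: ID(x), OP(/), ID(y), OP(+), ID(k)


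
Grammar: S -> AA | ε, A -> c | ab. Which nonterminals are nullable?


A nonterminal is nullable iff some alternative derives ε (directly, or every symbol in it is nullable)
Nullable: {S}


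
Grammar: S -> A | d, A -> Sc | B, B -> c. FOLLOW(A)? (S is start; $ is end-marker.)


$ ∈ FOLLOW(S). For each A -> αBβ: add FIRST(β)\{ε} to FOLLOW(B); if β nullable, add FOLLOW(A).
FOLLOW(A) = {$, c}


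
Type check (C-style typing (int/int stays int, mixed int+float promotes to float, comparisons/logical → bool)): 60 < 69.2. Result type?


Operand types: int < float
Rule: comparison yields bool
Result type: bool


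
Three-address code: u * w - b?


Break into single-operator statements:
t1 = u * w
t2 = t1 - b


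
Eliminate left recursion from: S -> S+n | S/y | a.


Left-recursive alternatives: S+n, S/y; non-recursive: a
Introduce S': S -> aS', S' -> +nS' | /yS' | ε


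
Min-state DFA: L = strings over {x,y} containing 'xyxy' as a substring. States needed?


KMP-style automaton: 4 progress states + 1 absorbing accept = 5
Minimal DFA: 5 states


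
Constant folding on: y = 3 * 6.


3 * 6 = 18 at compile time
Optimized: y = 18


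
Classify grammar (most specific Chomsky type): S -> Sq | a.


Left-linear: every RHS is a terminal or one nonterminal followed by a terminal
Classification: Type 3 (Regular)


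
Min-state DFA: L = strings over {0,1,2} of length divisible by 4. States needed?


Track length mod 4: states 0..3, accept at 0
Minimal DFA: 4 states


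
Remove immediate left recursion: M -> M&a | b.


Left-recursive alternatives: M&a; non-recursive: b
Introduce M': M -> bM', M' -> &aM' | ε


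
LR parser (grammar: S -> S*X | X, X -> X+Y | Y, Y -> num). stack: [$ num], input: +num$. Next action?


'num' on top is the handle for Y -> num
Action: reduce (Y -> num)


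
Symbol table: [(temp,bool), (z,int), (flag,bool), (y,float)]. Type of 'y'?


Lookup 'y' → type float


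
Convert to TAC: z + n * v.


Break into single-operator statements:
t1 = n * v
t2 = z + t1


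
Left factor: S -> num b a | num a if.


Common prefix: 'num'
Factored: S -> num S', S' -> b a | a if


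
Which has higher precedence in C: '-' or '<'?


'-' is additive (level 9); '<' is relational (level 7)
Higher level binds tighter
'-' has higher precedence than '<'


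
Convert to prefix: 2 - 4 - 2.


left-to-right (same/higher precedence on left): tree is (- (- 2 4) 2)
Prefix: - - 2 4 2


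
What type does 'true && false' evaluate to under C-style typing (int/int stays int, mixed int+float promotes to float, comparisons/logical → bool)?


Operand types: bool && bool
Rule: logical operators take bool operands and yield bool
Result type: bool


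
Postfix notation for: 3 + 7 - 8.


Left to right (same or higher precedence on left)
Postfix: 3 7 + 8 -


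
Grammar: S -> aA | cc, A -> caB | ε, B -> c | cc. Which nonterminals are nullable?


A nonterminal is nullable iff some alternative derives ε (directly, or every symbol in it is nullable)
Nullable: {A}


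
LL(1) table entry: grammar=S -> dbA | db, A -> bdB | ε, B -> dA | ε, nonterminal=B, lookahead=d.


For [B, d]: 'd' ∈ FIRST(dA)
Entry: B -> dA


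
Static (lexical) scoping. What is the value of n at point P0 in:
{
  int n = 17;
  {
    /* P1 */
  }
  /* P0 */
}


n declared in the same block as P0
n = 17


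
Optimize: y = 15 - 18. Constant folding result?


15 - 18 = -3 at compile time
Optimized: y = -3


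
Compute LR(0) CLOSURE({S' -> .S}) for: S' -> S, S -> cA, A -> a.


Start: S' -> .S
For each item with dot before a nonterminal B, add B -> .γ for every B-production
Closure: [S' -> .S, S -> .cA]


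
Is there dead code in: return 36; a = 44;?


statement follows a return and is unreachable
Dead: 'a = 44'


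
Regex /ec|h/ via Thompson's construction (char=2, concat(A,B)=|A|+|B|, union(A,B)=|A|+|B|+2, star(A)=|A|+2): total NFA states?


Syntax tree has 3 char leaf(s), 1 union(s), 0 star(s)
chars contribute 3×2 = 6; each union adds +2; each star adds +2
Total: 6 + 2 + 0 = 8 states


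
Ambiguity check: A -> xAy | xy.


balanced x^n…y^n: each string has a unique parse
Unambiguous


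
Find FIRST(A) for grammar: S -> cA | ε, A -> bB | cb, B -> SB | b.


Per alternative of A: FIRST(bB) = {b}; FIRST(cb) = {c}
FIRST(A) = {b, c}


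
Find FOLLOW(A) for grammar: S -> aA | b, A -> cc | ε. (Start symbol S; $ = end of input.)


$ ∈ FOLLOW(S). For each A -> αBβ: add FIRST(β)\{ε} to FOLLOW(B); if β nullable, add FOLLOW(A).
FOLLOW(A) = {$}


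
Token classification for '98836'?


Pattern: digits only
Type: INTEGER_LITERAL


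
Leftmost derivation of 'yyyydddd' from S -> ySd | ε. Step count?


Derivation: S => ySd => yySdd => yyySddd => yyyySdddd => yyyydddd
Steps: 5


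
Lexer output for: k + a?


Scan left to right, longest-match per lexeme
Tokens: ID(k), OP(+), ID(a)


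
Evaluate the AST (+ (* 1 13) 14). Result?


Evaluate inner: (* 1 13) = 13
Evaluate root: (+ 13 14) = 27
Result: 27


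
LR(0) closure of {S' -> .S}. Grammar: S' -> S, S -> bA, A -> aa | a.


Start: S' -> .S
For each item with dot before a nonterminal B, add B -> .γ for every B-production
Closure: [S' -> .S, S -> .bA]


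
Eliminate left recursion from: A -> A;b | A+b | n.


Left-recursive alternatives: A;b, A+b; non-recursive: n
Introduce A': A -> nA', A' -> ;bA' | +bA' | ε


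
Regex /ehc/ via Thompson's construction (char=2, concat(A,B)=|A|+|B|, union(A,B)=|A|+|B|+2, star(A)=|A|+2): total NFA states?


Syntax tree has 3 char leaf(s), 0 union(s), 0 star(s)
chars contribute 3×2 = 6; each union adds +2; each star adds +2
Total: 6 + 0 + 0 = 6 states


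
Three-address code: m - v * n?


Break into single-operator statements:
t1 = v * n
t2 = m - t1


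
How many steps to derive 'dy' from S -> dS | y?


Derivation: S => dS => dy
Steps: 2


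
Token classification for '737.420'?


Pattern: digits with a decimal point
Type: FLOAT_LITERAL


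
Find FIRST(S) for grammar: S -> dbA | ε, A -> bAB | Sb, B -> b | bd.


Per alternative of S: FIRST(dbA) = {d}; FIRST(ε) = {ε}
FIRST(S) = {d, ε}


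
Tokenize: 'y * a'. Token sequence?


Scan left to right, longest-match per lexeme
Tokens: ID(y), OP(*), ID(a)


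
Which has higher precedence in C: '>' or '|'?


'>' is relational (level 7); '|' is bitwise OR (level 3)
Higher level binds tighter
'>' has higher precedence than '|'


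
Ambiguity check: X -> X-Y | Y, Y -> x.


precedence layered via separate nonterminal Y: deterministic
Unambiguous


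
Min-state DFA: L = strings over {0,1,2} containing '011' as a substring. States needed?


KMP-style automaton: 3 progress states + 1 absorbing accept = 4
Minimal DFA: 4 states


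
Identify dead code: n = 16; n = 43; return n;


first assignment to n is overwritten before any read
Dead: 'n = 16'


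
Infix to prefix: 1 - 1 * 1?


'*' binds tighter: tree is (- 1 (* 1 1))
Prefix: - 1 * 1 1


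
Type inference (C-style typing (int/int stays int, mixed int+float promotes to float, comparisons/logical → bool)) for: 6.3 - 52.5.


Operand types: float - float
Rule: mixed int/float promotes to float; int/int stays int
Result type: float


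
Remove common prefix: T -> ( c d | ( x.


Common prefix: '('
Factored: T -> ( T', T' -> c d | x


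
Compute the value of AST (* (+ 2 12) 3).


Evaluate inner: (+ 2 12) = 14
Evaluate root: (* 14 3) = 42
Result: 42


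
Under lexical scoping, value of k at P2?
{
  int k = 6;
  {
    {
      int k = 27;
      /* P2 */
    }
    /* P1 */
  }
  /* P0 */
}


k declared in the same block as P2
k = 27


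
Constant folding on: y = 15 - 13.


15 - 13 = 2 at compile time
Optimized: y = 2


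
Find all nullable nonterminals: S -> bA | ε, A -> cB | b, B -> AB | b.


A nonterminal is nullable iff some alternative derives ε (directly, or every symbol in it is nullable)
Nullable: {S}


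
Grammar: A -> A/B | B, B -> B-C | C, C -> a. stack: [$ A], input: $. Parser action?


start symbol A on stack, input exhausted
Action: accept


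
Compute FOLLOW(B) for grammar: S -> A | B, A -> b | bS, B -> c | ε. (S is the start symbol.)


$ ∈ FOLLOW(S). For each A -> αBβ: add FIRST(β)\{ε} to FOLLOW(B); if β nullable, add FOLLOW(A).
FOLLOW(B) = {$}


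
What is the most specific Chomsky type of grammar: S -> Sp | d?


Left-linear: every RHS is a terminal or one nonterminal followed by a terminal
Classification: Type 3 (Regular)


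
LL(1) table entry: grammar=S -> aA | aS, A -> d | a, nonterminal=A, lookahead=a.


For [A, a]: 'a' ∈ FIRST(a)
Entry: A -> a


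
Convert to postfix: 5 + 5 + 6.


Left to right (same or higher precedence on left)
Postfix: 5 5 + 6 +
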